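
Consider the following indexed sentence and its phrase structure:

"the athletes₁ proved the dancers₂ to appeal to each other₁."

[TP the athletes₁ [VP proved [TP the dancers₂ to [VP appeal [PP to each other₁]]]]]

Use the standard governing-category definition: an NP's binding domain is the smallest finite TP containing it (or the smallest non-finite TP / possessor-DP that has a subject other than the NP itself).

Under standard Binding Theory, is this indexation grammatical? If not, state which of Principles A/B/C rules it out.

The two coindexed NPs are *the athletes₁* and *each other₁*.
*each other₁* is an anaphor. Principle A requires it to be bound within its binding domain — the embedded TP, whose subject is the dancers₂.
Within that domain it is c-commanded by *the dancers₂*, which does not share its index.
*the athletes₁* does c-command the anaphor, but from outside its binding domain.
The anaphor is unbound in its domain → Principle A violation.

Principle A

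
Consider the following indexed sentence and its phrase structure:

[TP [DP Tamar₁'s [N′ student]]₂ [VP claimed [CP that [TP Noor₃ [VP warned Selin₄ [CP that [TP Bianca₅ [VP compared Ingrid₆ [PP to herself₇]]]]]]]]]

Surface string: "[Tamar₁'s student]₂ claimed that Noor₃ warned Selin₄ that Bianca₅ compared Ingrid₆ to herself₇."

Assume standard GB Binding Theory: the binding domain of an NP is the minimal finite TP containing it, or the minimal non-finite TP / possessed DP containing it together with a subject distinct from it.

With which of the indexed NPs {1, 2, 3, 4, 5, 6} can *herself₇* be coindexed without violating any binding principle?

{5, 6}

*herself* is an anaphor, so Principle A applies: it must be bound in its binding domain.
Binding domain of *herself₇*: the embedded TP, whose subject is Bianca₅.
*Tamar₁* does not c-command the anaphor → cannot bind it.
*[Tamar₁'s student]₂* c-commands the anaphor but is outside its binding domain → cannot satisfy Principle A.
*Noor₃* c-commands the anaphor but is outside its binding domain → cannot satisfy Principle A.
*Selin₄* c-commands the anaphor but is outside its binding domain → cannot satisfy Principle A.
*Bianca₅* c-commands the anaphor within its binding domain → licit binder.
*Ingrid₆* c-commands the anaphor within its binding domain → licit binder.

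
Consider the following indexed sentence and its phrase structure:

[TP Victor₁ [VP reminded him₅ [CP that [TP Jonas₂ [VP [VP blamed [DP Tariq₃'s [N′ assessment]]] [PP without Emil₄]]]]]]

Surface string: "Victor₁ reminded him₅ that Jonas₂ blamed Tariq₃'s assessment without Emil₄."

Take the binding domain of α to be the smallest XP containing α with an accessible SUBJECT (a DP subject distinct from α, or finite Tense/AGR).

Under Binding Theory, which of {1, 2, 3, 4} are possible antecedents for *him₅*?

*him* is a pronoun, so Principle B applies: it must be free in its binding domain.
Binding domain of *him₅*: the matrix TP, whose subject is Victor₁.
*Victor₁* c-commands the pronoun within its binding domain → coindexation would violate Principle B.
*Jonas₂*: the pronoun c-commands this R-expression → coindexation would violate Principle C on *Jonas₂*.
*Tariq₃*: the pronoun c-commands this R-expression → coindexation would violate Principle C on *Tariq₃*.
*Emil₄*: the pronoun c-commands this R-expression → coindexation would violate Principle C on *Emil₄*.

none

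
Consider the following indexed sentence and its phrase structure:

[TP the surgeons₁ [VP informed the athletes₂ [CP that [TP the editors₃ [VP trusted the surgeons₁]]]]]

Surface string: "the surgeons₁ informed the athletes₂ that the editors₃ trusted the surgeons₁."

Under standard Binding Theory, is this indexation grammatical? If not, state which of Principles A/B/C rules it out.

Principle C

The two coindexed NPs are *the surgeons₁* (the lower occurrence) and *the surgeons₁* (the higher occurrence).
*the surgeons₁* (the lower occurrence) is an R-expression. Principle C requires it to be free everywhere.
*the surgeons₁* (the higher occurrence) c-commands it and carries the same index.
The R-expression is bound → Principle C violation.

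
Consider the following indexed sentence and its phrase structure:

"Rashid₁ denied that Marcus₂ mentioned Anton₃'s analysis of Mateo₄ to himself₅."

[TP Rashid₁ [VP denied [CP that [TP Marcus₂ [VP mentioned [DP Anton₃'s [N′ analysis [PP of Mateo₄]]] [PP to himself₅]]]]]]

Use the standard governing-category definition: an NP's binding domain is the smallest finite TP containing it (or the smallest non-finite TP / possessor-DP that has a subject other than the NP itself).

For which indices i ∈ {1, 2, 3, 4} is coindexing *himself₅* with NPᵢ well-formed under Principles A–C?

*himself* is an anaphor, so Principle A applies: it must be bound in its binding domain.
Binding domain of *himself₅*: the embedded TP, whose subject is Marcus₂.
*Rashid₁* c-commands the anaphor but is outside its binding domain → cannot satisfy Principle A.
*Marcus₂* c-commands the anaphor within its binding domain → licit binder.
*Anton₃* does not c-command the anaphor → cannot bind it.
*Mateo₄* does not c-command the anaphor → cannot bind it.

{2}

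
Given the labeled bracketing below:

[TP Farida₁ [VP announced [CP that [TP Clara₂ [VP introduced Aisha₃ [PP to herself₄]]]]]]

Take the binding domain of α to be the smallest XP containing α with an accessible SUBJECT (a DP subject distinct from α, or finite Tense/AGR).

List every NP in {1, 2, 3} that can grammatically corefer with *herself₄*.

{2, 3}

*herself* is an anaphor, so Principle A applies: it must be bound in its binding domain.
Binding domain of *herself₄*: the embedded TP, whose subject is Clara₂.
*Farida₁* c-commands the anaphor but is outside its binding domain → cannot satisfy Principle A.
*Clara₂* c-commands the anaphor within its binding domain → licit binder.
*Aisha₃* c-commands the anaphor within its binding domain → licit binder.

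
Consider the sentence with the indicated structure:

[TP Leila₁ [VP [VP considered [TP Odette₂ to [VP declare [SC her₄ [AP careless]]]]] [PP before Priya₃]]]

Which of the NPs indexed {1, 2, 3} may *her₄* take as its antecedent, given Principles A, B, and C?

*her* is a pronoun, so Principle B applies: it must be free in its binding domain.
Binding domain of *her₄*: the embedded TP, whose subject is Odette₂.
*Leila₁* c-commands the pronoun but from outside its binding domain, and is not c-commanded by it → coindexation permitted.
*Odette₂* c-commands the pronoun within its binding domain → coindexation would violate Principle B.
*Priya₃* and the pronoun do not c-command one another → neither Principle B nor Principle C is at stake; coindexation permitted.

{1, 3}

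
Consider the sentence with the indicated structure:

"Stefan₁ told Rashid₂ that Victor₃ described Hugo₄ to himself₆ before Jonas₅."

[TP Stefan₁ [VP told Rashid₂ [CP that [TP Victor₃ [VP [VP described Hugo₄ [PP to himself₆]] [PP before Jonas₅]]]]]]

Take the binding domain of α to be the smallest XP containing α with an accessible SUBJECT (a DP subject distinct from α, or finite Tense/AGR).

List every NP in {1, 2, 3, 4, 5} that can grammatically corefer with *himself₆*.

*himself* is an anaphor, so Principle A applies: it must be bound in its binding domain.
Binding domain of *himself₆*: the embedded TP, whose subject is Victor₃.
*Stefan₁* c-commands the anaphor but is outside its binding domain → cannot satisfy Principle A.
*Rashid₂* c-commands the anaphor but is outside its binding domain → cannot satisfy Principle A.
*Victor₃* c-commands the anaphor within its binding domain → licit binder.
*Hugo₄* c-commands the anaphor within its binding domain → licit binder.
*Jonas₅* does not c-command the anaphor → cannot bind it.

{3, 4}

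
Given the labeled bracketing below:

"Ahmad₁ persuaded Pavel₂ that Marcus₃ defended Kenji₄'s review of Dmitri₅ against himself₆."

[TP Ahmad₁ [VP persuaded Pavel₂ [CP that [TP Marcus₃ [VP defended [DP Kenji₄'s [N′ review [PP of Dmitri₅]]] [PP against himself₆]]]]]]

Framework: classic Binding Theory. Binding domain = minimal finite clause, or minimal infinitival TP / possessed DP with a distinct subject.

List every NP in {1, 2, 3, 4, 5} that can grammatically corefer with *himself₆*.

{3}

*himself* is an anaphor, so Principle A applies: it must be bound in its binding domain.
Binding domain of *himself₆*: the embedded TP, whose subject is Marcus₃.
*Ahmad₁* c-commands the anaphor but is outside its binding domain → cannot satisfy Principle A.
*Pavel₂* c-commands the anaphor but is outside its binding domain → cannot satisfy Principle A.
*Marcus₃* c-commands the anaphor within its binding domain → licit binder.
*Kenji₄* does not c-command the anaphor → cannot bind it.
*Dmitri₅* does not c-command the anaphor → cannot bind it.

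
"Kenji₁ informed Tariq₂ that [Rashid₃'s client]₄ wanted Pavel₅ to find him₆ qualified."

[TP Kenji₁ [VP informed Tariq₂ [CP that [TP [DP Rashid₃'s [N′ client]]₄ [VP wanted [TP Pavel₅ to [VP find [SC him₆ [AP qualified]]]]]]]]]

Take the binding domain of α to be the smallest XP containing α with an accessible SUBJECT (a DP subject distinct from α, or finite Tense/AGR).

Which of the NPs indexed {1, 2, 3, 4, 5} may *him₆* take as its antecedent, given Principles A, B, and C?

*him* is a pronoun, so Principle B applies: it must be free in its binding domain.
Binding domain of *him₆*: the embedded TP, whose subject is Pavel₅.
*Kenji₁* c-commands the pronoun but from outside its binding domain, and is not c-commanded by it → coindexation permitted.
*Tariq₂* c-commands the pronoun but from outside its binding domain, and is not c-commanded by it → coindexation permitted.
*Rashid₃* and the pronoun do not c-command one another → neither Principle B nor Principle C is at stake; coindexation permitted.
*[Rashid₃'s client]₄* c-commands the pronoun but from outside its binding domain, and is not c-commanded by it → coindexation permitted.
*Pavel₅* c-commands the pronoun within its binding domain → coindexation would violate Principle B.

{1, 2, 3, 4}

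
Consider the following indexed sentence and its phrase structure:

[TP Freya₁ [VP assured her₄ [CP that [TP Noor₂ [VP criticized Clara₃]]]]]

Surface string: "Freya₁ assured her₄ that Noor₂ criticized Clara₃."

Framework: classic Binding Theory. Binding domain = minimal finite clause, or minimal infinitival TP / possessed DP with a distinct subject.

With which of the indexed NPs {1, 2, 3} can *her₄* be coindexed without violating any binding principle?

none

*her* is a pronoun, so Principle B applies: it must be free in its binding domain.
Binding domain of *her₄*: the matrix TP, whose subject is Freya₁.
*Freya₁* c-commands the pronoun within its binding domain → coindexation would violate Principle B.
*Noor₂*: the pronoun c-commands this R-expression → coindexation would violate Principle C on *Noor₂*.
*Clara₃*: the pronoun c-commands this R-expression → coindexation would violate Principle C on *Clara₃*.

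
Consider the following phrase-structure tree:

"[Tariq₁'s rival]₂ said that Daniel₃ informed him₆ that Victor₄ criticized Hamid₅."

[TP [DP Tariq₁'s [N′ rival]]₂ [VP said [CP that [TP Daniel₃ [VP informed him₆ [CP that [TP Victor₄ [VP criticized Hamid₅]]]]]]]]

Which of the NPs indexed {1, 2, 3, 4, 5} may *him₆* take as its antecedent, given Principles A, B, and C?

{1, 2}

*him* is a pronoun, so Principle B applies: it must be free in its binding domain.
Binding domain of *him₆*: the embedded TP, whose subject is Daniel₃.
*Tariq₁* and the pronoun do not c-command one another → neither Principle B nor Principle C is at stake; coindexation permitted.
*[Tariq₁'s rival]₂* c-commands the pronoun but from outside its binding domain, and is not c-commanded by it → coindexation permitted.
*Daniel₃* c-commands the pronoun within its binding domain → coindexation would violate Principle B.
*Victor₄*: the pronoun c-commands this R-expression → coindexation would violate Principle C on *Victor₄*.
*Hamid₅*: the pronoun c-commands this R-expression → coindexation would violate Principle C on *Hamid₅*.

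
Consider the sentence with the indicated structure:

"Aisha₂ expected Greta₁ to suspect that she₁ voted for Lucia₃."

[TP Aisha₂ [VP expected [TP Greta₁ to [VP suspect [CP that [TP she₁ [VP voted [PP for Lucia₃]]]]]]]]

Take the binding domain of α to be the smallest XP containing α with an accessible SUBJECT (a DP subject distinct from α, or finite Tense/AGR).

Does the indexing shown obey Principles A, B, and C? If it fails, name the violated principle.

grammatical

The two coindexed NPs are *Greta₁* and *she₁*.
*she₁* is a pronoun; nothing c-commands it within its binding domain (the embedded TP.), so Principle B holds trivially.
*Greta₁* is an R-expression; *she₁* does not c-command it, and no other NP shares its index, so Principle C is satisfied.
All principles are respected.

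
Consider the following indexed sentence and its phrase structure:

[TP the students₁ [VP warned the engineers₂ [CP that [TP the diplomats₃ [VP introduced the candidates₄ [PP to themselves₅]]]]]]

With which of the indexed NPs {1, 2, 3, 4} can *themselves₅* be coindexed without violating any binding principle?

{3, 4}

*themselves* is an anaphor, so Principle A applies: it must be bound in its binding domain.
Binding domain of *themselves₅*: the embedded TP, whose subject is the diplomats₃.
*the students₁* c-commands the anaphor but is outside its binding domain → cannot satisfy Principle A.
*the engineers₂* c-commands the anaphor but is outside its binding domain → cannot satisfy Principle A.
*the diplomats₃* c-commands the anaphor within its binding domain → licit binder.
*the candidates₄* c-commands the anaphor within its binding domain → licit binder.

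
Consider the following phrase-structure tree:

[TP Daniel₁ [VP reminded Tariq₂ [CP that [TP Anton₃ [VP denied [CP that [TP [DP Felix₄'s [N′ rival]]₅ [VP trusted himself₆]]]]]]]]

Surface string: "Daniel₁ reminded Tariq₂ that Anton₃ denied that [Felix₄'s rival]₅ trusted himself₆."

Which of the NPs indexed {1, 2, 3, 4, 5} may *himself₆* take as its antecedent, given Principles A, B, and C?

{5}

*himself* is an anaphor, so Principle A applies: it must be bound in its binding domain.
Binding domain of *himself₆*: the embedded TP, whose subject is [Felix₄'s rival]₅.
*Daniel₁* c-commands the anaphor but is outside its binding domain → cannot satisfy Principle A.
*Tariq₂* c-commands the anaphor but is outside its binding domain → cannot satisfy Principle A.
*Anton₃* c-commands the anaphor but is outside its binding domain → cannot satisfy Principle A.
*Felix₄* does not c-command the anaphor → cannot bind it.
*[Felix₄'s rival]₅* c-commands the anaphor within its binding domain → licit binder.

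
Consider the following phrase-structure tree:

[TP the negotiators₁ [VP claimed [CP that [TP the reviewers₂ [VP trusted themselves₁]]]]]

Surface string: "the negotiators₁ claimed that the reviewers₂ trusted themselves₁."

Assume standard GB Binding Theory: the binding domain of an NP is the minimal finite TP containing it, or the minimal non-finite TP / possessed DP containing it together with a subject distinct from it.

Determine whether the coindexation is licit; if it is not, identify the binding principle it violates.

The two coindexed NPs are *the negotiators₁* and *themselves₁*.
*themselves₁* is an anaphor. Principle A requires it to be bound within its binding domain — the embedded TP, whose subject is the reviewers₂.
Within that domain it is c-commanded by *the reviewers₂*, which does not share its index.
*the negotiators₁* does c-command the anaphor, but from outside its binding domain.
The anaphor is unbound in its domain → Principle A violation.

Principle A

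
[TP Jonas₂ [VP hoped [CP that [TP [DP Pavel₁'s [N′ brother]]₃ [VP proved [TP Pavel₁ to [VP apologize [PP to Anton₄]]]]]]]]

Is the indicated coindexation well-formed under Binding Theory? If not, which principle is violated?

The two coindexed NPs are *Pavel₁* and *Pavel₁*.
*Pavel₁* is an R-expression; no coindexed NP c-commands it, so Principle C holds.
*Pavel₁* is an R-expression; *Pavel₁* does not c-command it, and no other NP shares its index, so Principle C is satisfied.
All principles are respected.

grammatical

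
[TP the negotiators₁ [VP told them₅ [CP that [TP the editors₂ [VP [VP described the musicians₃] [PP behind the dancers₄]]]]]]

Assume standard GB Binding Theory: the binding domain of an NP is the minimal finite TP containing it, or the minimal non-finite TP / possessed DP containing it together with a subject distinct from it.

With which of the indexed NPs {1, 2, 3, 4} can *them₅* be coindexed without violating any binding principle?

none

*them* is a pronoun, so Principle B applies: it must be free in its binding domain.
Binding domain of *them₅*: the matrix TP, whose subject is the negotiators₁.
*the negotiators₁* c-commands the pronoun within its binding domain → coindexation would violate Principle B.
*the editors₂*: the pronoun c-commands this R-expression → coindexation would violate Principle C on *the editors₂*.
*the musicians₃*: the pronoun c-commands this R-expression → coindexation would violate Principle C on *the musicians₃*.
*the dancers₄*: the pronoun c-commands this R-expression → coindexation would violate Principle C on *the dancers₄*.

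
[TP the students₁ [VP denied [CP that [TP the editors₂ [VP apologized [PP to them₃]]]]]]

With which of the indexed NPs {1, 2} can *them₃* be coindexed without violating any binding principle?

{1}

*them* is a pronoun, so Principle B applies: it must be free in its binding domain.
Binding domain of *them₃*: the embedded TP, whose subject is the editors₂.
*the students₁* c-commands the pronoun but from outside its binding domain, and is not c-commanded by it → coindexation permitted.
*the editors₂* c-commands the pronoun within its binding domain → coindexation would violate Principle B.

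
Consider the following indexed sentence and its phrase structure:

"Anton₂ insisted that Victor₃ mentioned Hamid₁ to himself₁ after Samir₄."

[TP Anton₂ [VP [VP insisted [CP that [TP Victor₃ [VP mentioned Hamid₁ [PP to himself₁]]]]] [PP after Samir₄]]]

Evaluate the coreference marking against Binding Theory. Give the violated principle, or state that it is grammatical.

grammatical

The two coindexed NPs are *Hamid₁* and *himself₁*.
*himself₁* is an anaphor; its binding domain is the embedded TP, whose subject is Victor₃. *Hamid₁* c-commands it within that domain and shares its index, so Principle A is satisfied.
*Hamid₁* is an R-expression; *himself₁* does not c-command it, and no other NP shares its index, so Principle C is satisfied.
All principles are respected.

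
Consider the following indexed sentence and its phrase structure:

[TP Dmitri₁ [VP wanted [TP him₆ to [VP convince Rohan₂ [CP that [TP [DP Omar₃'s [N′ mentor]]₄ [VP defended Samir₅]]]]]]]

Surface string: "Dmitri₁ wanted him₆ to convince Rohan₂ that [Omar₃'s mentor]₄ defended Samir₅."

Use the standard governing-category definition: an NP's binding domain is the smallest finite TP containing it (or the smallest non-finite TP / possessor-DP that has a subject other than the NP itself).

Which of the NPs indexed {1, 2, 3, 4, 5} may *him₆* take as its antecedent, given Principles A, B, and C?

none

*him* is a pronoun, so Principle B applies: it must be free in its binding domain.
Binding domain of *him₆*: the matrix TP, whose subject is Dmitri₁.
*Dmitri₁* c-commands the pronoun within its binding domain → coindexation would violate Principle B.
*Rohan₂*: the pronoun c-commands this R-expression → coindexation would violate Principle C on *Rohan₂*.
*Omar₃*: the pronoun c-commands this R-expression → coindexation would violate Principle C on *Omar₃*.
*[Omar₃'s mentor]₄*: the pronoun c-commands this R-expression → coindexation would violate Principle C on *[Omar₃'s mentor]₄*.
*Samir₅*: the pronoun c-commands this R-expression → coindexation would violate Principle C on *Samir₅*.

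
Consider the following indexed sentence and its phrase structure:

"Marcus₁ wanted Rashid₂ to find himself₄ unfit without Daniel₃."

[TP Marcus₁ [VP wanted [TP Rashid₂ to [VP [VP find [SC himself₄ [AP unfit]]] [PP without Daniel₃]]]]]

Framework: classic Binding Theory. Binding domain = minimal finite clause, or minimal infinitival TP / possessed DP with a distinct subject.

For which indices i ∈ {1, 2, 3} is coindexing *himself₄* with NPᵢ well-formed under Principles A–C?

{2}

*himself* is an anaphor, so Principle A applies: it must be bound in its binding domain.
Binding domain of *himself₄*: the embedded TP, whose subject is Rashid₂.
*Marcus₁* c-commands the anaphor but is outside its binding domain → cannot satisfy Principle A.
*Rashid₂* c-commands the anaphor within its binding domain → licit binder.
*Daniel₃* does not c-command the anaphor → cannot bind it.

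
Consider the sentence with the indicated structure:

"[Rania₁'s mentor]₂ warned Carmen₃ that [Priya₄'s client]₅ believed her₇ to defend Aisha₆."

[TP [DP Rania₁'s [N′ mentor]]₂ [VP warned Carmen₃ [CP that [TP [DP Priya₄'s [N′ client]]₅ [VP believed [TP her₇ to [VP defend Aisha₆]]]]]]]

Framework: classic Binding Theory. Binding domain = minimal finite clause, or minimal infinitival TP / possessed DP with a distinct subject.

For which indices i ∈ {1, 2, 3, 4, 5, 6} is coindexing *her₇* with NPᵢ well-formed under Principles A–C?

*her* is a pronoun, so Principle B applies: it must be free in its binding domain.
Binding domain of *her₇*: the embedded TP, whose subject is [Priya₄'s client]₅.
*Rania₁* and the pronoun do not c-command one another → neither Principle B nor Principle C is at stake; coindexation permitted.
*[Rania₁'s mentor]₂* c-commands the pronoun but from outside its binding domain, and is not c-commanded by it → coindexation permitted.
*Carmen₃* c-commands the pronoun but from outside its binding domain, and is not c-commanded by it → coindexation permitted.
*Priya₄* and the pronoun do not c-command one another → neither Principle B nor Principle C is at stake; coindexation permitted.
*[Priya₄'s client]₅* c-commands the pronoun within its binding domain → coindexation would violate Principle B.
*Aisha₆*: the pronoun c-commands this R-expression → coindexation would violate Principle C on *Aisha₆*.

{1, 2, 3, 4}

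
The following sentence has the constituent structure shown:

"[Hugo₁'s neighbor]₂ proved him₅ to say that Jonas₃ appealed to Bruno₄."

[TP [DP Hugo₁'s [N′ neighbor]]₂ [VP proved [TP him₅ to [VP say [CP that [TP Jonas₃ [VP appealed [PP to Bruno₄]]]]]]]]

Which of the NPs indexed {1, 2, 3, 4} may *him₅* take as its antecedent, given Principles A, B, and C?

*him* is a pronoun, so Principle B applies: it must be free in its binding domain.
Binding domain of *him₅*: the matrix TP, whose subject is [Hugo₁'s neighbor]₂.
*Hugo₁* and the pronoun do not c-command one another → neither Principle B nor Principle C is at stake; coindexation permitted.
*[Hugo₁'s neighbor]₂* c-commands the pronoun within its binding domain → coindexation would violate Principle B.
*Jonas₃*: the pronoun c-commands this R-expression → coindexation would violate Principle C on *Jonas₃*.
*Bruno₄*: the pronoun c-commands this R-expression → coindexation would violate Principle C on *Bruno₄*.

{1}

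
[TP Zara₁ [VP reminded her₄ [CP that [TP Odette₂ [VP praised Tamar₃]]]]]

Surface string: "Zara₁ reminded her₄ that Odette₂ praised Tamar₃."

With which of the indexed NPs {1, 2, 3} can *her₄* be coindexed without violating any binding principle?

none

*her* is a pronoun, so Principle B applies: it must be free in its binding domain.
Binding domain of *her₄*: the matrix TP, whose subject is Zara₁.
*Zara₁* c-commands the pronoun within its binding domain → coindexation would violate Principle B.
*Odette₂*: the pronoun c-commands this R-expression → coindexation would violate Principle C on *Odette₂*.
*Tamar₃*: the pronoun c-commands this R-expression → coindexation would violate Principle C on *Tamar₃*.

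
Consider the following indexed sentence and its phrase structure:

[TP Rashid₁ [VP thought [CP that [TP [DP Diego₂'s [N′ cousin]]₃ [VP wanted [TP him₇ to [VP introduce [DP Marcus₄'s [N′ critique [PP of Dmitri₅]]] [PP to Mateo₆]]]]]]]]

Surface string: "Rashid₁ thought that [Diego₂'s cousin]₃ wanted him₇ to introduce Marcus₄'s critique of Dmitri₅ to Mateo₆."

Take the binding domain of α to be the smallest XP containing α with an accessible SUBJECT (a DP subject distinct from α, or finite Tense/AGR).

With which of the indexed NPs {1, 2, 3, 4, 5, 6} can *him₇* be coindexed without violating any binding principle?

{1, 2}

*him* is a pronoun, so Principle B applies: it must be free in its binding domain.
Binding domain of *him₇*: the embedded TP, whose subject is [Diego₂'s cousin]₃.
*Rashid₁* c-commands the pronoun but from outside its binding domain, and is not c-commanded by it → coindexation permitted.
*Diego₂* and the pronoun do not c-command one another → neither Principle B nor Principle C is at stake; coindexation permitted.
*[Diego₂'s cousin]₃* c-commands the pronoun within its binding domain → coindexation would violate Principle B.
*Marcus₄*: the pronoun c-commands this R-expression → coindexation would violate Principle C on *Marcus₄*.
*Dmitri₅*: the pronoun c-commands this R-expression → coindexation would violate Principle C on *Dmitri₅*.
*Mateo₆*: the pronoun c-commands this R-expression → coindexation would violate Principle C on *Mateo₆*.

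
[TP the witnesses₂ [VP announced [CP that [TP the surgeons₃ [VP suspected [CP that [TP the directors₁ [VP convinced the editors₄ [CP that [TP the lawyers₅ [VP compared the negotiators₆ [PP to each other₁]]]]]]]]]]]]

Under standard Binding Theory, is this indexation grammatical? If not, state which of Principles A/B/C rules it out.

The two coindexed NPs are *the directors₁* and *each other₁*.
*each other₁* is an anaphor. Principle A requires it to be bound within its binding domain — the embedded TP, whose subject is the lawyers₅.
Within that domain it is c-commanded by *the lawyers₅*, *the negotiators₆*, none of which share its index.
*the directors₁* does c-command the anaphor, but from outside its binding domain.
The anaphor is unbound in its domain → Principle A violation.

Principle A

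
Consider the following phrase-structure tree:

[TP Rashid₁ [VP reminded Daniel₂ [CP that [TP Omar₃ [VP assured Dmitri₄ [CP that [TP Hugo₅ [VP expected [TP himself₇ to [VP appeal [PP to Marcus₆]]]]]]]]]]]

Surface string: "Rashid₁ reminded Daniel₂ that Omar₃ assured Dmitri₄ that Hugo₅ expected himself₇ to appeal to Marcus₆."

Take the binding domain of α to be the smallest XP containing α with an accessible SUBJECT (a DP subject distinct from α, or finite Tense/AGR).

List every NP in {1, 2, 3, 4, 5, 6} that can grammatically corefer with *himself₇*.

{5}

*himself* is an anaphor, so Principle A applies: it must be bound in its binding domain.
Binding domain of *himself₇*: the embedded TP, whose subject is Hugo₅.
*Rashid₁* c-commands the anaphor but is outside its binding domain → cannot satisfy Principle A.
*Daniel₂* c-commands the anaphor but is outside its binding domain → cannot satisfy Principle A.
*Omar₃* c-commands the anaphor but is outside its binding domain → cannot satisfy Principle A.
*Dmitri₄* c-commands the anaphor but is outside its binding domain → cannot satisfy Principle A.
*Hugo₅* c-commands the anaphor within its binding domain → licit binder.
*Marcus₆* does not c-command the anaphor → cannot bind it.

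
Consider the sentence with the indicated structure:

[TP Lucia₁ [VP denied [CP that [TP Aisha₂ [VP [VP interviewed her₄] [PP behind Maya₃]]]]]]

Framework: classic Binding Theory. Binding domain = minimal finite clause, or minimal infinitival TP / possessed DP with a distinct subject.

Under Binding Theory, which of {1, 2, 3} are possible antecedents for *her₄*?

{1, 3}

*her* is a pronoun, so Principle B applies: it must be free in its binding domain.
Binding domain of *her₄*: the embedded TP, whose subject is Aisha₂.
*Lucia₁* c-commands the pronoun but from outside its binding domain, and is not c-commanded by it → coindexation permitted.
*Aisha₂* c-commands the pronoun within its binding domain → coindexation would violate Principle B.
*Maya₃* and the pronoun do not c-command one another → neither Principle B nor Principle C is at stake; coindexation permitted.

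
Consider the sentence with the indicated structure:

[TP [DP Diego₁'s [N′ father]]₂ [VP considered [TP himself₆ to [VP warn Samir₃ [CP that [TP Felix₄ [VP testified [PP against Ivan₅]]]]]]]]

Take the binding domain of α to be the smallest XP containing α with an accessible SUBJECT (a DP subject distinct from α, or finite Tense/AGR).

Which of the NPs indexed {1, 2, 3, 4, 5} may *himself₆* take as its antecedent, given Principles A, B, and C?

*himself* is an anaphor, so Principle A applies: it must be bound in its binding domain.
Binding domain of *himself₆*: the matrix TP, whose subject is [Diego₁'s father]₂.
*Diego₁* does not c-command the anaphor → cannot bind it.
*[Diego₁'s father]₂* c-commands the anaphor within its binding domain → licit binder.
*Samir₃* does not c-command the anaphor → cannot bind it.
*Felix₄* does not c-command the anaphor → cannot bind it.
*Ivan₅* does not c-command the anaphor → cannot bind it.

{2}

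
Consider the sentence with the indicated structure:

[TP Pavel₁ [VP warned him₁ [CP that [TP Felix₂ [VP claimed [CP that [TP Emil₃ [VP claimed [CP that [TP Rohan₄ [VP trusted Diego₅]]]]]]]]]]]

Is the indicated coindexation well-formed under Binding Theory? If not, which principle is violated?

Principle B

The two coindexed NPs are *Pavel₁* and *him₁*.
*him₁* is a pronoun. Its binding domain is the matrix TP, whose subject is Pavel₁.
*Pavel₁* c-commands it within that domain and carries the same index.
The pronoun is locally bound → Principle B violation.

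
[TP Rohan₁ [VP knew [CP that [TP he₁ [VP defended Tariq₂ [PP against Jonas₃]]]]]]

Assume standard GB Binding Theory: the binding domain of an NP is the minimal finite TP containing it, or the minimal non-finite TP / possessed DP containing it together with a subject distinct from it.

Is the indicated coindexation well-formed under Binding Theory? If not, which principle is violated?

The two coindexed NPs are *Rohan₁* and *he₁*.
*he₁* is a pronoun; nothing c-commands it within its binding domain (the embedded TP.), so Principle B holds trivially.
*Rohan₁* is an R-expression; *he₁* does not c-command it, and no other NP shares its index, so Principle C is satisfied.
All principles are respected.

grammatical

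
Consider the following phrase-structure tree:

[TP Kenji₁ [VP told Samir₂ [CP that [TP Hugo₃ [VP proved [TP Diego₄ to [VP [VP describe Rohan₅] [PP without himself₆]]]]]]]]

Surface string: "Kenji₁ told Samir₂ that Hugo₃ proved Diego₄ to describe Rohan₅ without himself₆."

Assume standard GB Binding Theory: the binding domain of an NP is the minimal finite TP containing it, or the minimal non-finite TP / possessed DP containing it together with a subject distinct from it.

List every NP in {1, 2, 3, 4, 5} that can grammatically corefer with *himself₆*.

*himself* is an anaphor, so Principle A applies: it must be bound in its binding domain.
Binding domain of *himself₆*: the embedded TP, whose subject is Diego₄.
*Kenji₁* c-commands the anaphor but is outside its binding domain → cannot satisfy Principle A.
*Samir₂* c-commands the anaphor but is outside its binding domain → cannot satisfy Principle A.
*Hugo₃* c-commands the anaphor but is outside its binding domain → cannot satisfy Principle A.
*Diego₄* c-commands the anaphor within its binding domain → licit binder.
*Rohan₅* does not c-command the anaphor → cannot bind it.

{4}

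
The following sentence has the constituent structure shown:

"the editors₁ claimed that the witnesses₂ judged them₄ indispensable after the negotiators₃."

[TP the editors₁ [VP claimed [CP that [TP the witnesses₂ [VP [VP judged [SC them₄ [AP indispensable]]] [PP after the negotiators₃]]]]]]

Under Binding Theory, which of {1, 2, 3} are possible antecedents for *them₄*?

{1, 3}

*them* is a pronoun, so Principle B applies: it must be free in its binding domain.
Binding domain of *them₄*: the embedded TP, whose subject is the witnesses₂.
*the editors₁* c-commands the pronoun but from outside its binding domain, and is not c-commanded by it → coindexation permitted.
*the witnesses₂* c-commands the pronoun within its binding domain → coindexation would violate Principle B.
*the negotiators₃* and the pronoun do not c-command one another → neither Principle B nor Principle C is at stake; coindexation permitted.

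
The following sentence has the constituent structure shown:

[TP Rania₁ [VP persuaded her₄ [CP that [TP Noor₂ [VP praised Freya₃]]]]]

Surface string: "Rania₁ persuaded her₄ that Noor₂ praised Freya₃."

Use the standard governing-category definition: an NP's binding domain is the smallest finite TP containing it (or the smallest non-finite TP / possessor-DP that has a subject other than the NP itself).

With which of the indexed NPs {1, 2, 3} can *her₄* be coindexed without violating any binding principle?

none

*her* is a pronoun, so Principle B applies: it must be free in its binding domain.
Binding domain of *her₄*: the matrix TP, whose subject is Rania₁.
*Rania₁* c-commands the pronoun within its binding domain → coindexation would violate Principle B.
*Noor₂*: the pronoun c-commands this R-expression → coindexation would violate Principle C on *Noor₂*.
*Freya₃*: the pronoun c-commands this R-expression → coindexation would violate Principle C on *Freya₃*.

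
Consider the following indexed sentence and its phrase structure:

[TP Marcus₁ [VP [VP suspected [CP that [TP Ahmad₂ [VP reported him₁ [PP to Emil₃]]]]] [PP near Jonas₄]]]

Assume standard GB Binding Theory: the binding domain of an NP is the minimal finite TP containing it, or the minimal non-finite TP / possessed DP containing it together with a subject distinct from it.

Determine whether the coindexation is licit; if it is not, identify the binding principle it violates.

grammatical

The two coindexed NPs are *Marcus₁* and *him₁*.
*him₁* is a pronoun; its binding domain is the embedded TP, whose subject is Ahmad₂. Within that domain it is c-commanded only by *Ahmad₂*, which carries a different index — the pronoun is free locally, so Principle B holds.
*Marcus₁* is an R-expression; *him₁* does not c-command it, and no other NP shares its index, so Principle C is satisfied.
All principles are respected.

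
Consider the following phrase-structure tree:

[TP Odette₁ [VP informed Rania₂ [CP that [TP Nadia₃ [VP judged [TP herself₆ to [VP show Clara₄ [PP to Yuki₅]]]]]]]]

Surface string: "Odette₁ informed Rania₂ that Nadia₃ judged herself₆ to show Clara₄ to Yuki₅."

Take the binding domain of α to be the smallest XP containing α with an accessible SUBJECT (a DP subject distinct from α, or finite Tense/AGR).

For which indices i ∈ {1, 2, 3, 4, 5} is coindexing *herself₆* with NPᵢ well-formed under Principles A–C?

{3}

*herself* is an anaphor, so Principle A applies: it must be bound in its binding domain.
Binding domain of *herself₆*: the embedded TP, whose subject is Nadia₃.
*Odette₁* c-commands the anaphor but is outside its binding domain → cannot satisfy Principle A.
*Rania₂* c-commands the anaphor but is outside its binding domain → cannot satisfy Principle A.
*Nadia₃* c-commands the anaphor within its binding domain → licit binder.
*Clara₄* does not c-command the anaphor → cannot bind it.
*Yuki₅* does not c-command the anaphor → cannot bind it.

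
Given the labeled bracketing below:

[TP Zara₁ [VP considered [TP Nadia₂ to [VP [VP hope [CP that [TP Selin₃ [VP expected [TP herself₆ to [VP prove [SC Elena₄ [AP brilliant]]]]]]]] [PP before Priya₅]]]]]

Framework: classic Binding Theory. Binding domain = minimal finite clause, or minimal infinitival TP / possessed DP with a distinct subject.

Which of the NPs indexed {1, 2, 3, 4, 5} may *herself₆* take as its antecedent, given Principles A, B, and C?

*herself* is an anaphor, so Principle A applies: it must be bound in its binding domain.
Binding domain of *herself₆*: the embedded TP, whose subject is Selin₃.
*Zara₁* c-commands the anaphor but is outside its binding domain → cannot satisfy Principle A.
*Nadia₂* c-commands the anaphor but is outside its binding domain → cannot satisfy Principle A.
*Selin₃* c-commands the anaphor within its binding domain → licit binder.
*Elena₄* does not c-command the anaphor → cannot bind it.
*Priya₅* does not c-command the anaphor → cannot bind it.

{3}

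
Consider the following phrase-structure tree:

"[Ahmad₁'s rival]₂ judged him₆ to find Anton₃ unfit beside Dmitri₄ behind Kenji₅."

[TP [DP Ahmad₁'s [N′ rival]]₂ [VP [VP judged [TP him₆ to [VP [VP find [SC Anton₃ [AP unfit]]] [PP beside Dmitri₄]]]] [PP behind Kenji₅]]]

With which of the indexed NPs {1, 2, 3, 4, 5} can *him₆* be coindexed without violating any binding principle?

*him* is a pronoun, so Principle B applies: it must be free in its binding domain.
Binding domain of *him₆*: the matrix TP, whose subject is [Ahmad₁'s rival]₂.
*Ahmad₁* and the pronoun do not c-command one another → neither Principle B nor Principle C is at stake; coindexation permitted.
*[Ahmad₁'s rival]₂* c-commands the pronoun within its binding domain → coindexation would violate Principle B.
*Anton₃*: the pronoun c-commands this R-expression → coindexation would violate Principle C on *Anton₃*.
*Dmitri₄*: the pronoun c-commands this R-expression → coindexation would violate Principle C on *Dmitri₄*.
*Kenji₅* and the pronoun do not c-command one another → neither Principle B nor Principle C is at stake; coindexation permitted.

{1, 5}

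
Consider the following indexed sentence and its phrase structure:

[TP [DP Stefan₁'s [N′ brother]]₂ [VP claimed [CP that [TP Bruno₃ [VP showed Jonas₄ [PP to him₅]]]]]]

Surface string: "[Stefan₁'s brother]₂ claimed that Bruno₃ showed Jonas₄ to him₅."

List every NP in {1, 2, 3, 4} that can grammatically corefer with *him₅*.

{1, 2}

*him* is a pronoun, so Principle B applies: it must be free in its binding domain.
Binding domain of *him₅*: the embedded TP, whose subject is Bruno₃.
*Stefan₁* and the pronoun do not c-command one another → neither Principle B nor Principle C is at stake; coindexation permitted.
*[Stefan₁'s brother]₂* c-commands the pronoun but from outside its binding domain, and is not c-commanded by it → coindexation permitted.
*Bruno₃* c-commands the pronoun within its binding domain → coindexation would violate Principle B.
*Jonas₄* c-commands the pronoun within its binding domain → coindexation would violate Principle B.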